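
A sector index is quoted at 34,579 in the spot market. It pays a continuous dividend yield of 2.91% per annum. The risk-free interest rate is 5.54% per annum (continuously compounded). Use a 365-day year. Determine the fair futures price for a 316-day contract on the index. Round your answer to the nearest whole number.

35,375

F = S·e^((r − q)T) = 34579 · e^((0.0554 − 0.0291) × 316/365)
= 34579 · e^0.022769 = 34579 × 1.023030
F = 35,375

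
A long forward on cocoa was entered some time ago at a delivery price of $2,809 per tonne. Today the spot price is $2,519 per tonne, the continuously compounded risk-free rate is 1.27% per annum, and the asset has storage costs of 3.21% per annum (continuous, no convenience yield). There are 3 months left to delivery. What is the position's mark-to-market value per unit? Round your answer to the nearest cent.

-$260.80 per tonne

Current fair forward for the remaining 3 months: F = S·e^((r + u)·T), (r + u) = 0.0127 + 0.0321 = 0.0448
F = 2519 · e^(0.0448 × 3/12) = 2519 × 1.01126295 = 2547.3714
Value of long forward = (F − K)·e^(−rT) = (2547.3714 − 2809) · e^(−0.0127·3/12)
= -261.6286 × 0.99683003 = -260.80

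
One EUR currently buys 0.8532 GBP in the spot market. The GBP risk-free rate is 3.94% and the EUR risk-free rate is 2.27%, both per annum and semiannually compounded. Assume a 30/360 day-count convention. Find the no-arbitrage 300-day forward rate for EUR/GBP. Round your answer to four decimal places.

0.8650

By covered interest parity, F = S · (1+r_GBP/2)^(2T) / (1+r_EUR/2)^(2T)
= 0.8532 × 1.033048 / 1.018988 = 0.8532 × 1.013798
F = 0.8650 GBP per EUR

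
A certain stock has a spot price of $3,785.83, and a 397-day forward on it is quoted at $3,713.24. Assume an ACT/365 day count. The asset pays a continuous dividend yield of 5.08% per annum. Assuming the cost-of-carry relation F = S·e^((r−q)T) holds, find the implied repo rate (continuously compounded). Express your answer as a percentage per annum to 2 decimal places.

3.30%

From F = S·e^((r−q)T): (r − q) = ln(F/S)/T
ln(3713.24/3785.83) = ln(0.980826) = -0.019360
(r − q) = -0.019360 / (397/365) = -0.017799
r = ln(F/S)/T + q = -0.017799 + 0.0508 = 0.033001
r = 3.30%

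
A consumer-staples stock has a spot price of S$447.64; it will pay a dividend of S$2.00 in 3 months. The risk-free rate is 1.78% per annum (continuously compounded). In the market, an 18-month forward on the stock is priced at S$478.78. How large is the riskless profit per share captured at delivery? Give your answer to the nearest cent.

PV(dividends) I = 2.00·e^(−0.0178·3/12) = 1.9911
Fair forward F* = (S − I)·e^(rT) = (447.64 − 1.9911)·e^0.026700 = 445.6489 × 1.027060 = 457.7082
Market S$478.78 > fair 457.7082: forward overpriced → cash-and-carry (borrow at r, buy the stock and collect the dividends, short the forward).
Profit at T = |F_mkt − F*| = |478.78 − 457.7082| = S$21.07 per share

S$21.07 per share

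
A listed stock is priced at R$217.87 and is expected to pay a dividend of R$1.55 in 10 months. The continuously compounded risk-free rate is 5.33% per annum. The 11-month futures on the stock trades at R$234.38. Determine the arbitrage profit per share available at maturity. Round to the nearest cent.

PV(dividends) I = 1.55·e^(−0.0533·10/12) = 1.4827
Fair futures F* = (S − I)·e^(rT) = (217.87 − 1.4827)·e^0.048858 = 216.3873 × 1.050071 = 227.2220
Market R$234.38 > fair 227.2220: forward overpriced → cash-and-carry (borrow at r, buy the stock and collect the dividends, short the forward).
Profit at T = |F_mkt − F*| = |234.38 − 227.2220| = R$7.16 per share

R$7.16 per share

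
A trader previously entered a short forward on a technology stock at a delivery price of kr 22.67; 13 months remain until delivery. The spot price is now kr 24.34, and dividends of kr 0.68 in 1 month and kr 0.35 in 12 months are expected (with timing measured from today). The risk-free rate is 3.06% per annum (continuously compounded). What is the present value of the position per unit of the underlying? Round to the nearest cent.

-kr 1.39

PV(remaining dividends) I = 0.68·e^(−0.0306·1/12) + 0.35·e^(−0.0306·12/12) = 1.0177
Current forward F = (S − I)·e^(rT) = (24.34 − 1.0177)·e^(0.0306·13/12) = 23.3223 × 1.033706 = 24.1084
Value (long) = (F − K)·e^(−rT) = (24.1084 − 22.67) × 0.967393 = 1.3915
Short position value = −(long value) = -kr 1.39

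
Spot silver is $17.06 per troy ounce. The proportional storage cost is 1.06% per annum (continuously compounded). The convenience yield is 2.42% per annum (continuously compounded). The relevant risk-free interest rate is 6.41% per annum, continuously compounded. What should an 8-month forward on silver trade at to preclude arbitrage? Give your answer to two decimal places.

Net carry = r + u − y = 0.0641 + 0.0106 − 0.0242 = 0.0505
F = S·e^((r+u−y)T) = 17.06 · e^(0.0505 × 8/12) = 17.06 · e^0.033667
= 17.06 × 1.034240 = $17.64 per troy ounce

$17.64 per troy ounce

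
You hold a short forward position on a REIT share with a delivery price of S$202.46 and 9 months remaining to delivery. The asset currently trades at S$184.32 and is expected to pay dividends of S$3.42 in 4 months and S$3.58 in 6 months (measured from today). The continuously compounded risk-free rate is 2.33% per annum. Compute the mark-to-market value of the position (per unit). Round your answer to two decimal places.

S$21.56

PV(remaining dividends) I = 3.42·e^(−0.0233·4/12) + 3.58·e^(−0.0233·6/12) = 6.9321
Current forward F = (S − I)·e^(rT) = (184.32 − 6.9321)·e^(0.0233·9/12) = 177.3879 × 1.017629 = 180.5151
Value (long) = (F − K)·e^(−rT) = (180.5151 − 202.46) × 0.982677 = -21.5647
Short position value = −(long value) = S$21.56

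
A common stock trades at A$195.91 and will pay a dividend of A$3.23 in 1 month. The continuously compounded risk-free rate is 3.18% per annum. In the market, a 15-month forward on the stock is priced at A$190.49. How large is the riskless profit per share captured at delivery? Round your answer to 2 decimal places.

A$10.01 per share

PV(dividends) I = 3.23·e^(−0.0318·1/12) = 3.2215
Fair forward F* = (S − I)·e^(rT) = (195.91 − 3.2215)·e^0.039750 = 192.6885 × 1.040551 = 200.5022
Market A$190.49 < fair 200.5022: forward underpriced → reverse cash-and-carry (short the stock, invest proceeds at r, pay the dividends, go long the forward).
Profit at T = |F_mkt − F*| = |190.49 − 200.5022| = A$10.01 per share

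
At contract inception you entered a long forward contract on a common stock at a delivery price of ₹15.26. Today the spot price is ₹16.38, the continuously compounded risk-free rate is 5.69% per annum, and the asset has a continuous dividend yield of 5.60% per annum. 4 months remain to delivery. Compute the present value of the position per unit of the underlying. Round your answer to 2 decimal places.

₹1.10

Current fair forward for the remaining 4 months: F = S·e^((r − q)·T), (r − q) = 0.0569 − 0.0560 = 0.0009
F = 16.38 · e^(0.0009 × 4/12) = 16.38 × 1.000300 = 16.3849
Value of long forward = (F − K)·e^(−rT) = (16.3849 − 15.26) · e^(−0.0569·4/12)
= 1.1249 × 0.981212 = 1.10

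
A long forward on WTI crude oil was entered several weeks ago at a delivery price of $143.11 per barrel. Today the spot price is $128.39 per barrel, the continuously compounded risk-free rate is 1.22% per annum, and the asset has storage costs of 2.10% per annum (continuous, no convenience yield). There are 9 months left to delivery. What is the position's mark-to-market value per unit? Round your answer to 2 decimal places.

-$11.38 per barrel

Current fair forward for the remaining 9 months: F = S·e^((r + u)·T), (r + u) = 0.0122 + 0.0210 = 0.0332
F = 128.39 · e^(0.0332 × 9/12) = 128.39 × 1.025213 = 131.6271
Value of long forward = (F − K)·e^(−rT) = (131.6271 − 143.11) · e^(−0.0122·9/12)
= -11.4829 × 0.990892 = -11.38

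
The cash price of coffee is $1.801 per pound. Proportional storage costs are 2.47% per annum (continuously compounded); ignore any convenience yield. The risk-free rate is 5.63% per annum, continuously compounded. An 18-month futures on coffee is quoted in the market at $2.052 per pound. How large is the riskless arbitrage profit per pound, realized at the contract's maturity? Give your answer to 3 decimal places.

$0.018 per pound

Fair futures: F* = S·e^(carry·T), with carry = (r + u) = 0.0563 + 0.0247 = 0.0810
F* = 1.801 · e^(0.0810 × 18/12) = 1.801 · e^0.121500 = 1.801 × 1.129189 = $2.0337
Market $2.052 > fair $2.0337: forward overpriced → cash-and-carry (buy spot, short the forward).
At maturity, profit = |F_mkt − F*| = |2.052 − 2.0337| = $0.018 per pound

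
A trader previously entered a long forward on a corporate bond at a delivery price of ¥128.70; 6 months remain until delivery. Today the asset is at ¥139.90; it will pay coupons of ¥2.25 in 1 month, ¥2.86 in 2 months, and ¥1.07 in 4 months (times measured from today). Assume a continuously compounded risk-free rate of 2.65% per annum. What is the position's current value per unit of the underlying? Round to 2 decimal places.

¥6.74

PV(remaining coupons) I = 2.25·e^(−0.0265·1/12) + 2.86·e^(−0.0265·2/12) + 1.07·e^(−0.0265·4/12) = 6.1530
Current forward F = (S − I)·e^(rT) = (139.90 − 6.1530)·e^(0.0265·6/12) = 133.7470 × 1.013338 = 135.5309
Value (long) = (F − K)·e^(−rT) = (135.5309 − 128.70) × 0.986837 = 6.7410
Value = ¥6.74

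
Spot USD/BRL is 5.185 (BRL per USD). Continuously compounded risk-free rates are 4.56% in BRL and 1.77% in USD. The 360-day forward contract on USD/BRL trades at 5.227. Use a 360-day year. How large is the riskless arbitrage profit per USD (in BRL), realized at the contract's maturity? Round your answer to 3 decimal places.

Fair forward: F* = S·e^(carry·T), with carry = (r_BRL − r_USD) = 0.0456 − 0.0177 = 0.0279
F* = 5.185 · e^(0.0279 × 360/360) = 5.185 · e^0.027900 = 5.185 × 1.028293 = 5.3317
Market 5.227 < fair 5.3317: forward underpriced → reverse cash-and-carry (short spot, go long the forward).
At maturity, profit = |F_mkt − F*| = |5.227 − 5.3317| = 0.105 per USD (in BRL)

0.105 per USD (in BRL)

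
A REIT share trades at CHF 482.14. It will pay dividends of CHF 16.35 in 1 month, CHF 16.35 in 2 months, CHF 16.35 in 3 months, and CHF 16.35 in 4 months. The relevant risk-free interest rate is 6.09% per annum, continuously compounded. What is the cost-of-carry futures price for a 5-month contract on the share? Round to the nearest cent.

PV(dividends) I = 16.35·e^(−0.0609·1/12) + 16.35·e^(−0.0609·2/12) + 16.35·e^(−0.0609·3/12) + 16.35·e^(−0.0609·4/12)
I = 16.2672 + 16.1849 + 16.1030 + 16.0214 = 64.5765
F = (S − I)·e^(rT) = (482.14 − 64.5765) · e^(0.0609·5/12)
= 417.5635 · e^0.025375 = 417.5635 × 1.025700 = CHF 428.29

CHF 428.29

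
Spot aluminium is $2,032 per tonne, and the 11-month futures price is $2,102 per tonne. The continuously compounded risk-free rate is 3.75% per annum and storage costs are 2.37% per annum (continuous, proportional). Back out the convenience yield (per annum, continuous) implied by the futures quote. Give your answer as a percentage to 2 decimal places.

F = S·e^((r+u−y)T) ⇒ (r+u−y) = ln(F/S)/T
ln(2102/2032) = 0.033869; /T ⇒ 0.036948
y = r + u − ln(F/S)/T = 0.0375 + 0.0237 − 0.036948 = 0.024252
y = 2.43%

2.43%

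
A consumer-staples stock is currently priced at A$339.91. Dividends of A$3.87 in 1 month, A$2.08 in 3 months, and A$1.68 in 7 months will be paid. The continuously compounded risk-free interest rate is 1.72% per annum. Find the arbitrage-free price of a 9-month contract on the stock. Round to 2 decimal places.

A$336.63

PV(dividends) I = 3.87·e^(−0.0172·1/12) + 2.08·e^(−0.0172·3/12) + 1.68·e^(−0.0172·7/12)
I = 3.8645 + 2.0711 + 1.6632 = 7.5988
F = (S − I)·e^(rT) = (339.91 − 7.5988) · e^(0.0172·9/12)
= 332.3112 · e^0.012900 = 332.3112 × 1.012984 = A$336.63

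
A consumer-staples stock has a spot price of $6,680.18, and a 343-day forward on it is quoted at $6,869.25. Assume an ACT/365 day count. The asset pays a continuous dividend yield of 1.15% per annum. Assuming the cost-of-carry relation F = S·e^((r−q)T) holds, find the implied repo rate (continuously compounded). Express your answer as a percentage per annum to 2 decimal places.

From F = S·e^((r−q)T): (r − q) = ln(F/S)/T
ln(6869.25/6680.18) = ln(1.028303) = 0.027910
(r − q) = 0.027910 / (343/365) = 0.029700
r = ln(F/S)/T + q = 0.029700 + 0.0115 = 0.041200
r = 4.12%

4.12%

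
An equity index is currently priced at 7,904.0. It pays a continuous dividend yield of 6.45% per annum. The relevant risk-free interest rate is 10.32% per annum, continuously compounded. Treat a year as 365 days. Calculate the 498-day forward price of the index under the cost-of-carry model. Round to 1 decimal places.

8,332.6

F = S·e^((r − q)T) = 7904.0 · e^((0.1032 − 0.0645) × 498/365)
= 7904.0 · e^0.052802 = 7904.0 × 1.054221
F = 8,332.6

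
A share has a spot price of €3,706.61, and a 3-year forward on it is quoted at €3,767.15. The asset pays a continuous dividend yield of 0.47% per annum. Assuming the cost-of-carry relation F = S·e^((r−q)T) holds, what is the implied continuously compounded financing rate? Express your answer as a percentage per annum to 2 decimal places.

1.01%

From F = S·e^((r−q)T): (r − q) = ln(F/S)/T
ln(3767.15/3706.61) = ln(1.016333) = 0.016201
(r − q) = 0.016201 / (3) = 0.005400
r = ln(F/S)/T + q = 0.005400 + 0.0047 = 0.010100
r = 1.01%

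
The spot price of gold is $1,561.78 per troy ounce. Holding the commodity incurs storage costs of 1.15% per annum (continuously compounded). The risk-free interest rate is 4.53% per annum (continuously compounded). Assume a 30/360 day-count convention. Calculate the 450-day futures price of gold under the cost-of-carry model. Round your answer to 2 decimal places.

Net carry = r + u − y = 0.0453 + 0.0115 − 0.0000 = 0.0568
F = S·e^((r+u−y)T) = 1561.78 · e^(0.0568 × 450/360) = 1561.78 · e^0.07100000
= 1561.78 × 1.07358123 = $1,676.70 per troy ounce

$1,676.70 per troy ounce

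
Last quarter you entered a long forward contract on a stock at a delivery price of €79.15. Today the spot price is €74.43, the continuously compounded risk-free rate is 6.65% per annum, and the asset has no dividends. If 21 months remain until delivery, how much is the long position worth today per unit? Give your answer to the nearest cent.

Current fair forward for the remaining 21 months: F = S·e^(r·T), r = 0.0665
F = 74.43 · e^(0.0665 × 21/12) = 74.43 × 1.123417 = 83.6159
Value of long forward = (F − K)·e^(−rT) = (83.6159 − 79.15) · e^(−0.0665·21/12)
= 4.4659 × 0.890141 = 3.98

€3.98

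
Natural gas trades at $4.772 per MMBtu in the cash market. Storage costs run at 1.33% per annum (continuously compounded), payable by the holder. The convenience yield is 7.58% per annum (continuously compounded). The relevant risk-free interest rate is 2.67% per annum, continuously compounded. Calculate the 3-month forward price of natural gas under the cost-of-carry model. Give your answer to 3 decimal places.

Net carry = r + u − y = 0.0267 + 0.0133 − 0.0758 = -0.0358
F = S·e^((r+u−y)T) = 4.772 · e^(-0.0358 × 3/12) = 4.772 · e^-0.008950
= 4.772 × 0.991090 = $4.729 per MMBtu

$4.729 per MMBtu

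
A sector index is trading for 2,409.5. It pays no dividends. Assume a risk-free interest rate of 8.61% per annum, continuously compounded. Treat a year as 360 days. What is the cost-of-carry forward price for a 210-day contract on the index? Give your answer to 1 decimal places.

2,533.6

F = S·e^(rT) = 2409.5 · e^(0.0861 × 210/360)
= 2409.5 · e^0.050225 = 2409.5 × 1.051508
F = 2,533.6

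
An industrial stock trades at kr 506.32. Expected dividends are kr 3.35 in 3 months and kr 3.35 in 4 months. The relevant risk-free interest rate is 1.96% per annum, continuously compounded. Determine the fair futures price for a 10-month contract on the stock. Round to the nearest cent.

kr 507.89

PV(dividends) I = 3.35·e^(−0.0196·3/12) + 3.35·e^(−0.0196·4/12)
I = 3.3336 + 3.3282 = 6.6618
F = (S − I)·e^(rT) = (506.32 − 6.6618) · e^(0.0196·10/12)
= 499.6582 · e^0.016333 = 499.6582 × 1.016467 = kr 507.89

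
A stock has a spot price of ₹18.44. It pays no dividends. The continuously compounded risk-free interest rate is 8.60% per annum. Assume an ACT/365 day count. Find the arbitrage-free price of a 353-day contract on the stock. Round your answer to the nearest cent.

F = S·e^(rT) = 18.44 · e^(0.0860 × 353/365)
= 18.44 · e^0.083173 = 18.44 × 1.086730
F = ₹20.04

₹20.04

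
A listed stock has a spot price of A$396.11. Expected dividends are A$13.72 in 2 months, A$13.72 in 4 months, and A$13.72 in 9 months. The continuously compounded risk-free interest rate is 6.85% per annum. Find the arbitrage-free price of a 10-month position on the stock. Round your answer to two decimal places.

A$377.02

PV(dividends) I = 13.72·e^(−0.0685·2/12) + 13.72·e^(−0.0685·4/12) + 13.72·e^(−0.0685·9/12)
I = 13.5643 + 13.4103 + 13.0329 = 40.0075
F = (S − I)·e^(rT) = (396.11 − 40.0075) · e^(0.0685·10/12)
= 356.1025 · e^0.057083 = 356.1025 × 1.058744 = A$377.02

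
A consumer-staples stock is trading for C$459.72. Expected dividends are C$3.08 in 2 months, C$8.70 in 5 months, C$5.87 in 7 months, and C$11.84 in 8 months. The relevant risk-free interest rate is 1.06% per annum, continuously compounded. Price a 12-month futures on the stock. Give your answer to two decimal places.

PV(dividends) I = 3.08·e^(−0.0106·2/12) + 8.70·e^(−0.0106·5/12) + 5.87·e^(−0.0106·7/12) + 11.84·e^(−0.0106·8/12)
I = 3.0746 + 8.6617 + 5.8338 + 11.7566 = 29.3267
F = (S − I)·e^(rT) = (459.72 − 29.3267) · e^(0.0106·12/12)
= 430.3933 · e^0.010600 = 430.3933 × 1.010656 = C$434.98

C$434.98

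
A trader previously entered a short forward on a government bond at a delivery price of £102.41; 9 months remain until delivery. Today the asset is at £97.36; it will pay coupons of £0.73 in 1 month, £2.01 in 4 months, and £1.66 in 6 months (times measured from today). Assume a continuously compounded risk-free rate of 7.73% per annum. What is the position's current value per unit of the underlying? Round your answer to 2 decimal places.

£3.56

PV(remaining coupons) I = 0.73·e^(−0.0773·1/12) + 2.01·e^(−0.0773·4/12) + 1.66·e^(−0.0773·6/12) = 4.2812
Current forward F = (S − I)·e^(rT) = (97.36 − 4.2812)·e^(0.0773·9/12) = 93.0788 × 1.059689 = 98.6346
Value (long) = (F − K)·e^(−rT) = (98.6346 − 102.41) × 0.943674 = -3.5627
Short position value = −(long value) = £3.56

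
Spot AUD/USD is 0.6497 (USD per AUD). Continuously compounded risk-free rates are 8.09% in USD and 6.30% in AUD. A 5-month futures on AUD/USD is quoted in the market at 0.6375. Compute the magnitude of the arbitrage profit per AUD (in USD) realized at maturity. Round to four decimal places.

Fair futures: F* = S·e^(carry·T), with carry = (r_USD − r_AUD) = 0.0809 − 0.0630 = 0.0179
F* = 0.6497 · e^(0.0179 × 5/12) = 0.6497 · e^0.007458 = 0.6497 × 1.007486 = 0.6546
Market 0.6375 < fair 0.6546: forward underpriced → reverse cash-and-carry (short spot, go long the forward).
At maturity, profit = |F_mkt − F*| = |0.6375 − 0.6546| = 0.0171 per AUD (in USD)

0.0171 per AUD (in USD)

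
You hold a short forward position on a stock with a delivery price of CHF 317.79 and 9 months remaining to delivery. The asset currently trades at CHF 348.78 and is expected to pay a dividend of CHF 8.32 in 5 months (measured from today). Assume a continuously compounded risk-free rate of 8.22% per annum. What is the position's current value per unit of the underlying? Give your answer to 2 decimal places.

PV(remaining dividends) I = 8.32·e^(−0.0822·5/12) = 8.0399
Current forward F = (S − I)·e^(rT) = (348.78 − 8.0399)·e^(0.0822·9/12) = 340.7401 × 1.063590 = 362.4078
Value (long) = (F − K)·e^(−rT) = (362.4078 − 317.79) × 0.940212 = 41.9502
Short position value = −(long value) = -CHF 41.95

-CHF 41.95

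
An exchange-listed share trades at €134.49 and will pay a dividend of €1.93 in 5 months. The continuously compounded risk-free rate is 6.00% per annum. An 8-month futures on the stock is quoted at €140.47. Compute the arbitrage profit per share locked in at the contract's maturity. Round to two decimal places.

€2.45 per share

PV(dividends) I = 1.93·e^(−0.0600·5/12) = 1.8823
Fair futures F* = (S − I)·e^(rT) = (134.49 − 1.8823)·e^0.040000 = 132.6077 × 1.040811 = 138.0196
Market €140.47 > fair 138.0196: forward overpriced → cash-and-carry (borrow at r, buy the stock and collect the dividends, short the forward).
Profit at T = |F_mkt − F*| = |140.47 − 138.0196| = €2.45 per share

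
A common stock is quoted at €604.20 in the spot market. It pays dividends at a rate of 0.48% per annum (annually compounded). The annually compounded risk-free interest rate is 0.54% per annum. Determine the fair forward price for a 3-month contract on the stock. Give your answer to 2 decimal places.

F = S · (1+r)^T / (1+q)^T
= 604.20 × 1.001347 / 1.001198 = 604.20 × 1.000149
F = €604.29

€604.29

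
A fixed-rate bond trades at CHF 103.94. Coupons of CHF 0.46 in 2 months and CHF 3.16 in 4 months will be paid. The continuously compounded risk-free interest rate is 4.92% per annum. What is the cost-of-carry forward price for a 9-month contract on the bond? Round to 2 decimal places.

CHF 104.15

PV(coupons) I = 0.46·e^(−0.0492·2/12) + 3.16·e^(−0.0492·4/12)
I = 0.4562 + 3.1086 = 3.5648
F = (S − I)·e^(rT) = (103.94 − 3.5648) · e^(0.0492·9/12)
= 100.3752 · e^0.036900 = 100.3752 × 1.037589 = CHF 104.15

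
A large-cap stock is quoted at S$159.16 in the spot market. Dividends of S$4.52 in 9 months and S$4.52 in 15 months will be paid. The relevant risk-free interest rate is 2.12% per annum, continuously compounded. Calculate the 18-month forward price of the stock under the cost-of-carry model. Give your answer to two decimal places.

S$155.17

PV(dividends) I = 4.52·e^(−0.0212·9/12) + 4.52·e^(−0.0212·15/12)
I = 4.4487 + 4.4018 = 8.8505
F = (S − I)·e^(rT) = (159.16 − 8.8505) · e^(0.0212·18/12)
= 150.3095 · e^0.031800 = 150.3095 × 1.032311 = S$155.17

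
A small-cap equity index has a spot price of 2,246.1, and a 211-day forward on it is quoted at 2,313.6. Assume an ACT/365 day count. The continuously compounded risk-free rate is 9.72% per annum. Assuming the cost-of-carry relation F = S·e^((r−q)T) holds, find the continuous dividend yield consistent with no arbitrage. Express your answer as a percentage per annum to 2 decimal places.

4.60%

From F = S·e^((r−q)T): (r − q) = ln(F/S)/T
ln(2313.6/2246.1) = ln(1.030052) = 0.029609
(r − q) = 0.029609 / (211/365) = 0.051219
q = r − ln(F/S)/T = 0.0972 − 0.051219 = 0.045981
q = 4.60%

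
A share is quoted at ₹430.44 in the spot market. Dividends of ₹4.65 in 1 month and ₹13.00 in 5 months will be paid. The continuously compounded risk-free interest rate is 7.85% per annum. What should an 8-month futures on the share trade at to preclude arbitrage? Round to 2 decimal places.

PV(dividends) I = 4.65·e^(−0.0785·1/12) + 13.00·e^(−0.0785·5/12)
I = 4.6197 + 12.5817 = 17.2014
F = (S − I)·e^(rT) = (430.44 − 17.2014) · e^(0.0785·8/12)
= 413.2386 · e^0.052333 = 413.2386 × 1.053727 = ₹435.44

₹435.44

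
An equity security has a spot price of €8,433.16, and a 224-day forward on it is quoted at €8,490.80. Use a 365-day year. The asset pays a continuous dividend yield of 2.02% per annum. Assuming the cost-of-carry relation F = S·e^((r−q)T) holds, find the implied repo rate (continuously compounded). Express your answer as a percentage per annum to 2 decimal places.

3.13%

From F = S·e^((r−q)T): (r − q) = ln(F/S)/T
ln(8490.80/8433.16) = ln(1.006835) = 0.006812
(r − q) = 0.006812 / (224/365) = 0.011100
r = ln(F/S)/T + q = 0.011100 + 0.0202 = 0.031300
r = 3.13%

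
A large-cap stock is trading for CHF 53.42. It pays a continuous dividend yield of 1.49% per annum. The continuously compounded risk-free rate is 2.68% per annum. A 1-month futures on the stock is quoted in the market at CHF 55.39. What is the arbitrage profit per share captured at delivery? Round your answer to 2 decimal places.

Fair futures: F* = S·e^(carry·T), with carry = (r − q) = 0.0268 − 0.0149 = 0.0119
F* = 53.42 · e^(0.0119 × 1/12) = 53.42 · e^0.000992 = 53.42 × 1.000992 = CHF 53.4730
Market CHF 55.39 > fair CHF 53.4730: forward overpriced → cash-and-carry (buy spot, short the forward).
At maturity, profit = |F_mkt − F*| = |55.39 − 53.4730| = CHF 1.92 per share

CHF 1.92 per share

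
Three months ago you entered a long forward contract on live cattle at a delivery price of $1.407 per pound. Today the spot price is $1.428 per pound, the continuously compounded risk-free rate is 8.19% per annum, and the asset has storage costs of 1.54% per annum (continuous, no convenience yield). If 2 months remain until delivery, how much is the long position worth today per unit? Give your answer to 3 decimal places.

Current fair forward for the remaining 2 months: F = S·e^((r + u)·T), (r + u) = 0.0819 + 0.0154 = 0.0973
F = 1.428 · e^(0.0973 × 2/12) = 1.428 × 1.016349 = 1.4513
Value of long forward = (F − K)·e^(−rT) = (1.4513 − 1.407) · e^(−0.0819·2/12)
= 0.0443 × 0.986443 = 0.044

$0.044 per pound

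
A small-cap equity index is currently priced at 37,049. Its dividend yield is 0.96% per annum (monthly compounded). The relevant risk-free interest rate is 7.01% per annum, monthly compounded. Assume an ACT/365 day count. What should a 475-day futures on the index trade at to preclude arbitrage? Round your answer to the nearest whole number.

F = S · (1+r/12)^(12T) / (1+q/12)^(12T)
= 37049 × 1.095226 / 1.012566 = 37049 × 1.081634
F = 40,073

40,073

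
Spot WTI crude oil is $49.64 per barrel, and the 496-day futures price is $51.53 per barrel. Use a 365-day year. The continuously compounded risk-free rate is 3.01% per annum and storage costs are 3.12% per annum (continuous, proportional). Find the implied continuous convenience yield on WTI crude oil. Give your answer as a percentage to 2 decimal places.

3.38%

F = S·e^((r+u−y)T) ⇒ (r+u−y) = ln(F/S)/T
ln(51.53/49.64) = 0.037367; /T ⇒ 0.027498
y = r + u − ln(F/S)/T = 0.0301 + 0.0312 − 0.027498 = 0.033802
y = 3.38%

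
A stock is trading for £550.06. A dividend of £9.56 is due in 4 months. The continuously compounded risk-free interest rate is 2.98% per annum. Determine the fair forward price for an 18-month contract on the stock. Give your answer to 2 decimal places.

PV(dividends) I = 9.56·e^(−0.0298·4/12)
I = 9.4655
F = (S − I)·e^(rT) = (550.06 − 9.4655) · e^(0.0298·18/12)
= 540.5945 · e^0.044700 = 540.5945 × 1.045714 = £565.31

£565.31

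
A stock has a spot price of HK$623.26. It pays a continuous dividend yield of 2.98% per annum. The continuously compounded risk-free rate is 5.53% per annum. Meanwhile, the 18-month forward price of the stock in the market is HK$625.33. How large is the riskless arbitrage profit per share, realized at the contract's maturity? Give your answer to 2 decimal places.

HK$22.23 per share

Fair forward: F* = S·e^(carry·T), with carry = (r − q) = 0.0553 − 0.0298 = 0.0255
F* = 623.26 · e^(0.0255 × 18/12) = 623.26 · e^0.038250 = 623.26 × 1.038991 = HK$647.5615
Market HK$625.33 < fair HK$647.5615: forward underpriced → reverse cash-and-carry (short spot, go long the forward).
At maturity, profit = |F_mkt − F*| = |625.33 − 647.5615| = HK$22.23 per share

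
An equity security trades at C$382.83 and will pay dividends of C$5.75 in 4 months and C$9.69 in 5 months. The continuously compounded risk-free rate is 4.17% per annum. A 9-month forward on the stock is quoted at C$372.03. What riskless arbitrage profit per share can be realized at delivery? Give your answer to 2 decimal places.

C$7.29 per share

PV(dividends) I = 5.75·e^(−0.0417·4/12) + 9.69·e^(−0.0417·5/12) = 15.1937
Fair forward F* = (S − I)·e^(rT) = (382.83 − 15.1937)·e^0.031275 = 367.6363 × 1.031769 = 379.3157
Market C$372.03 < fair 379.3157: forward underpriced → reverse cash-and-carry (short the stock, invest proceeds at r, pay the dividends, go long the forward).
Profit at T = |F_mkt − F*| = |372.03 − 379.3157| = C$7.29 per share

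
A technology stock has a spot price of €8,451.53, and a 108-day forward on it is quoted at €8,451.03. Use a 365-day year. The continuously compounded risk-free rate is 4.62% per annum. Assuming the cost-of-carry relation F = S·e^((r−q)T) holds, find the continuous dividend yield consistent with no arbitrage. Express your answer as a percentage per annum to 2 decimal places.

From F = S·e^((r−q)T): (r − q) = ln(F/S)/T
ln(8451.03/8451.53) = ln(0.999941) = -0.000059
(r − q) = -0.000059 / (108/365) = -0.000199
q = r − ln(F/S)/T = 0.0462 + 0.000199 = 0.046399
q = 4.64%

4.64%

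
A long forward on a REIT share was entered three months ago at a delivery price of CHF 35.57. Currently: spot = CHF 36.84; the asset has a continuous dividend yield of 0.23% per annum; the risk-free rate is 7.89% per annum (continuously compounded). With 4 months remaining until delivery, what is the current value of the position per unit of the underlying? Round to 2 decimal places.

CHF 2.17

Current fair forward for the remaining 4 months: F = S·e^((r − q)·T), (r − q) = 0.0789 − 0.0023 = 0.0766
F = 36.84 · e^(0.0766 × 4/12) = 36.84 × 1.025862 = 37.7928
Value of long forward = (F − K)·e^(−rT) = (37.7928 − 35.57) · e^(−0.0789·4/12)
= 2.2228 × 0.974043 = 2.17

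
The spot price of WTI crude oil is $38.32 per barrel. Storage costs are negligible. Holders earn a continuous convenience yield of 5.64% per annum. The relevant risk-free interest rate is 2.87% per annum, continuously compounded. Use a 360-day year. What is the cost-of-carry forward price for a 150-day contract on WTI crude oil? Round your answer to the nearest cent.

Net carry = r + u − y = 0.0287 + 0.0000 − 0.0564 = -0.0277
F = S·e^((r+u−y)T) = 38.32 · e^(-0.0277 × 150/360) = 38.32 · e^-0.011542
= 38.32 × 0.988524 = $37.88 per barrel

$37.88 per barrel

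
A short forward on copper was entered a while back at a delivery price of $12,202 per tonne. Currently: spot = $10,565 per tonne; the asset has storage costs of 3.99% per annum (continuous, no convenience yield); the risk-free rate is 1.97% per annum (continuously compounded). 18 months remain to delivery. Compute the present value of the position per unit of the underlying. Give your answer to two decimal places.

$630.09 per tonne

Current fair forward for the remaining 18 months: F = S·e^((r + u)·T), (r + u) = 0.0197 + 0.0399 = 0.0596
F = 10565 · e^(0.0596 × 18/12) = 10565 × 1.09351798 = 11553.0175
Value of long forward = (F − K)·e^(−rT) = (11553.0175 − 12202) · e^(−0.0197·18/12)
= -648.9825 × 0.97088233 = -630.09
Short position value = −(long value) = $630.09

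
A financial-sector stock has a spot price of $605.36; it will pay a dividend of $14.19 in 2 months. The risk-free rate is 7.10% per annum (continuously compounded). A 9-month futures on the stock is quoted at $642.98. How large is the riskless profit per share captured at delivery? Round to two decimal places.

$19.30 per share

PV(dividends) I = 14.19·e^(−0.0710·2/12) = 14.0231
Fair futures F* = (S − I)·e^(rT) = (605.36 − 14.0231)·e^0.053250 = 591.3369 × 1.054693 = 623.6789
Market $642.98 > fair 623.6789: forward overpriced → cash-and-carry (borrow at r, buy the stock and collect the dividends, short the forward).
Profit at T = |F_mkt − F*| = |642.98 − 623.6789| = $19.30 per share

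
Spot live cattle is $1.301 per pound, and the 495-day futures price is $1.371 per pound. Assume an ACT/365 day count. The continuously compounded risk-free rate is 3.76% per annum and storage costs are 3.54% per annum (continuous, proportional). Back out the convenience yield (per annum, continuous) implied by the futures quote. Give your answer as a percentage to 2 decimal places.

3.44%

F = S·e^((r+u−y)T) ⇒ (r+u−y) = ln(F/S)/T
ln(1.371/1.301) = 0.052407; /T ⇒ 0.038644
y = r + u − ln(F/S)/T = 0.0376 + 0.0354 − 0.038644 = 0.034356
y = 3.44%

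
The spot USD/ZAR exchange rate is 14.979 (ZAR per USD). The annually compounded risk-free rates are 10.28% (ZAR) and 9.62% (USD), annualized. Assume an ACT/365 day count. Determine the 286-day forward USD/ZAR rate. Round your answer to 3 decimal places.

15.050

By covered interest parity, F = S · (1+r_ZAR)^T / (1+r_USD)^T
= 14.979 × 1.079689 / 1.074623 = 14.979 × 1.004714
F = 15.050 ZAR per USD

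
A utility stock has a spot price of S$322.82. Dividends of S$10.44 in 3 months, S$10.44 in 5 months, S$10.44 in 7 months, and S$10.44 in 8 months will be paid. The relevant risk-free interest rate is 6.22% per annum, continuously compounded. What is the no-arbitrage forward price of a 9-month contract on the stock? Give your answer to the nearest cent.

PV(dividends) I = 10.44·e^(−0.0622·3/12) + 10.44·e^(−0.0622·5/12) + 10.44·e^(−0.0622·7/12) + 10.44·e^(−0.0622·8/12)
I = 10.2789 + 10.1729 + 10.0680 + 10.0159 = 40.5357
F = (S − I)·e^(rT) = (322.82 − 40.5357) · e^(0.0622·9/12)
= 282.2843 · e^0.046650 = 282.2843 × 1.047755 = S$295.76

S$295.76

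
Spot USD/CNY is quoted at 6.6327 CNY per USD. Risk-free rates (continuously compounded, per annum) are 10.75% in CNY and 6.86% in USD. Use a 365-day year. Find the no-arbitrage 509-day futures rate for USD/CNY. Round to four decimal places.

F = S·e^((r_CNY − r_USD)T) = 6.6327 · e^((0.1075 − 0.0686) × 509/365)
= 6.6327 · e^0.054247 = 6.6327 × 1.055745
F = 7.0024 CNY per USD

7.0024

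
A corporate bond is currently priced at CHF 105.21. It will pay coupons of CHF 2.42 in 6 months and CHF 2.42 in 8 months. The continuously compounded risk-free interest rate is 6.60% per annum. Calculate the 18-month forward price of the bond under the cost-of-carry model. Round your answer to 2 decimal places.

CHF 111.02

PV(coupons) I = 2.42·e^(−0.0660·6/12) + 2.42·e^(−0.0660·8/12)
I = 2.3414 + 2.3158 = 4.6572
F = (S − I)·e^(rT) = (105.21 − 4.6572) · e^(0.0660·18/12)
= 100.5528 · e^0.099000 = 100.5528 × 1.104066 = CHF 111.02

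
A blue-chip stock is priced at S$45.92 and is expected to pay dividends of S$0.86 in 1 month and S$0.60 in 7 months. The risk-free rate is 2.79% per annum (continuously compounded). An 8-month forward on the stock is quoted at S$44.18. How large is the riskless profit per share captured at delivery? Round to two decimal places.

S$1.13 per share

PV(dividends) I = 0.86·e^(−0.0279·1/12) + 0.60·e^(−0.0279·7/12) = 1.4483
Fair forward F* = (S − I)·e^(rT) = (45.92 − 1.4483)·e^0.018600 = 44.4717 × 1.018774 = 45.3066
Market S$44.18 < fair 45.3066: forward underpriced → reverse cash-and-carry (short the stock, invest proceeds at r, pay the dividends, go long the forward).
Profit at T = |F_mkt − F*| = |44.18 − 45.3066| = S$1.13 per share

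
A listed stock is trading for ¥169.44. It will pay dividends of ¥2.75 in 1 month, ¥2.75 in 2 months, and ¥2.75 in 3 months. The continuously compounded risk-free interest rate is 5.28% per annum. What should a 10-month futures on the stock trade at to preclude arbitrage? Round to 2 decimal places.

PV(dividends) I = 2.75·e^(−0.0528·1/12) + 2.75·e^(−0.0528·2/12) + 2.75·e^(−0.0528·3/12)
I = 2.7379 + 2.7259 + 2.7139 = 8.1777
F = (S − I)·e^(rT) = (169.44 − 8.1777) · e^(0.0528·10/12)
= 161.2623 · e^0.044000 = 161.2623 × 1.044982 = ¥168.52

¥168.52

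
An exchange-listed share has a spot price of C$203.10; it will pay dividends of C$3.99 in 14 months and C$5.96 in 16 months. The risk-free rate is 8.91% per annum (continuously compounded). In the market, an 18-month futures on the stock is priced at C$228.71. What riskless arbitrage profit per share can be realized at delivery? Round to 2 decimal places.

PV(dividends) I = 3.99·e^(−0.0891·14/12) + 5.96·e^(−0.0891·16/12) = 8.8885
Fair futures F* = (S − I)·e^(rT) = (203.10 − 8.8885)·e^0.133650 = 194.2115 × 1.142993 = 221.9824
Market C$228.71 > fair 221.9824: forward overpriced → cash-and-carry (borrow at r, buy the stock and collect the dividends, short the forward).
Profit at T = |F_mkt − F*| = |228.71 − 221.9824| = C$6.73 per share

C$6.73 per share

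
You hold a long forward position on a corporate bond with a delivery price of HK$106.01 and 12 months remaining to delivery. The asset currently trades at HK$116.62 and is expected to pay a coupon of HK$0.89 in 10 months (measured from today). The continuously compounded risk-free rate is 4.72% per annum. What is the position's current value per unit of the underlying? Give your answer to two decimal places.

HK$14.64

PV(remaining coupons) I = 0.89·e^(−0.0472·10/12) = 0.8557
Current forward F = (S − I)·e^(rT) = (116.62 − 0.8557)·e^(0.0472·12/12) = 115.7643 × 1.048332 = 121.3594
Value (long) = (F − K)·e^(−rT) = (121.3594 − 106.01) × 0.953897 = 14.6417
Value = HK$14.64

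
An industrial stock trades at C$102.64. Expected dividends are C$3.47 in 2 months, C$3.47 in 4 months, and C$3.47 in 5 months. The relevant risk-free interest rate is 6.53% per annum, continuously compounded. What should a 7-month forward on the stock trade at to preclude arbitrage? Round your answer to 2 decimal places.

PV(dividends) I = 3.47·e^(−0.0653·2/12) + 3.47·e^(−0.0653·4/12) + 3.47·e^(−0.0653·5/12)
I = 3.4324 + 3.3953 + 3.3769 = 10.2046
F = (S − I)·e^(rT) = (102.64 − 10.2046) · e^(0.0653·7/12)
= 92.4354 · e^0.038092 = 92.4354 × 1.038827 = C$96.02

C$96.02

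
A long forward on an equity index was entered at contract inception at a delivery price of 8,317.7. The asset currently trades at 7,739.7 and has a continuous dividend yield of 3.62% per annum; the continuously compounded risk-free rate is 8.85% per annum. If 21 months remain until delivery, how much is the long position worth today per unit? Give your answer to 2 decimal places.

Current fair forward for the remaining 21 months: F = S·e^((r − q)·T), (r − q) = 0.0885 − 0.0362 = 0.0523
F = 7739.7 · e^(0.0523 × 21/12) = 7739.7 × 1.09584417 = 8481.5051
Value of long forward = (F − K)·e^(−rT) = (8481.5051 − 8317.7) · e^(−0.0885·21/12)
= 163.8051 × 0.85652224 = 140.30

140.30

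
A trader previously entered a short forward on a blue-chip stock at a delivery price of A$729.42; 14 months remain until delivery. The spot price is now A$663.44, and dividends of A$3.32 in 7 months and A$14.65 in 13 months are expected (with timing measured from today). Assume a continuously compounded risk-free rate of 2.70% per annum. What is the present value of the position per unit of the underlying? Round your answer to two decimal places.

A$60.86

PV(remaining dividends) I = 3.32·e^(−0.0270·7/12) + 14.65·e^(−0.0270·13/12) = 17.4958
Current forward F = (S − I)·e^(rT) = (663.44 − 17.4958)·e^(0.0270·14/12) = 645.9442 × 1.032001 = 666.6151
Value (long) = (F − K)·e^(−rT) = (666.6151 − 729.42) × 0.968991 = -60.8574
Short position value = −(long value) = A$60.86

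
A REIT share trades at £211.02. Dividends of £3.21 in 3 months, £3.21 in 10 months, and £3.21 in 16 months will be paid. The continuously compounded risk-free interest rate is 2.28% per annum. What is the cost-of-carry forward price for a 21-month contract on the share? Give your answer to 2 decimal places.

PV(dividends) I = 3.21·e^(−0.0228·3/12) + 3.21·e^(−0.0228·10/12) + 3.21·e^(−0.0228·16/12)
I = 3.1918 + 3.1496 + 3.1139 = 9.4553
F = (S − I)·e^(rT) = (211.02 − 9.4553) · e^(0.0228·21/12)
= 201.5647 · e^0.039900 = 201.5647 × 1.040707 = £209.77

£209.77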